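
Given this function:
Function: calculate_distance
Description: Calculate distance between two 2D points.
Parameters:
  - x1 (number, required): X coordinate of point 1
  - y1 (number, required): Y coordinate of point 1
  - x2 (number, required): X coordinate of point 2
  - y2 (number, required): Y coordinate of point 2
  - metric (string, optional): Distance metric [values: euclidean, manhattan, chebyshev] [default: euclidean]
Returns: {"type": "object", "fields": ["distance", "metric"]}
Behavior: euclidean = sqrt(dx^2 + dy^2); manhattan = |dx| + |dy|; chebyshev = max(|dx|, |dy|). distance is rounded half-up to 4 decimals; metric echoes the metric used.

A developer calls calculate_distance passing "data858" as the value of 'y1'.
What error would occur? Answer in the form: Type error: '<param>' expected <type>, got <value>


Spec: 'y1' is declared as number; "data858" is a string.
Type error: 'y1' expected number, got "data858"


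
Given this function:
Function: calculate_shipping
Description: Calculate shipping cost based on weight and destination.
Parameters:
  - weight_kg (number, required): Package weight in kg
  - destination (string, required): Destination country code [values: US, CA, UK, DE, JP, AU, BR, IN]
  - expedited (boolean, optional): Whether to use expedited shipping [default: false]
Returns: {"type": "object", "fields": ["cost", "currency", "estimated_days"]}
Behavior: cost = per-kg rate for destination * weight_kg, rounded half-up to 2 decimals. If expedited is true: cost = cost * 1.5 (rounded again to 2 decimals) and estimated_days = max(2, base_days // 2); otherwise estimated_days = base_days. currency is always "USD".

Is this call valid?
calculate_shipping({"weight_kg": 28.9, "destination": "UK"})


Checking all required parameters present and types match... All valid.
Valid


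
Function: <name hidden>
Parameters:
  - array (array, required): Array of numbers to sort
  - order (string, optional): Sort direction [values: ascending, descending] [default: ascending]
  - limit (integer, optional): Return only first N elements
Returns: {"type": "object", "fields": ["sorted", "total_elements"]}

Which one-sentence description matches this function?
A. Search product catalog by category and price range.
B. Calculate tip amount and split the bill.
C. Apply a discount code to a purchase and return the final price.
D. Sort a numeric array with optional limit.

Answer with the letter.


Parameters array, order, limit and return ["sorted", "total_elements"] fit: Sort a numeric array with optional limit.
D


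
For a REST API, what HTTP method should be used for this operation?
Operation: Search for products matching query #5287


GET = read, POST = create, PUT = update/replace, DELETE = remove
This operation is a read.
GET


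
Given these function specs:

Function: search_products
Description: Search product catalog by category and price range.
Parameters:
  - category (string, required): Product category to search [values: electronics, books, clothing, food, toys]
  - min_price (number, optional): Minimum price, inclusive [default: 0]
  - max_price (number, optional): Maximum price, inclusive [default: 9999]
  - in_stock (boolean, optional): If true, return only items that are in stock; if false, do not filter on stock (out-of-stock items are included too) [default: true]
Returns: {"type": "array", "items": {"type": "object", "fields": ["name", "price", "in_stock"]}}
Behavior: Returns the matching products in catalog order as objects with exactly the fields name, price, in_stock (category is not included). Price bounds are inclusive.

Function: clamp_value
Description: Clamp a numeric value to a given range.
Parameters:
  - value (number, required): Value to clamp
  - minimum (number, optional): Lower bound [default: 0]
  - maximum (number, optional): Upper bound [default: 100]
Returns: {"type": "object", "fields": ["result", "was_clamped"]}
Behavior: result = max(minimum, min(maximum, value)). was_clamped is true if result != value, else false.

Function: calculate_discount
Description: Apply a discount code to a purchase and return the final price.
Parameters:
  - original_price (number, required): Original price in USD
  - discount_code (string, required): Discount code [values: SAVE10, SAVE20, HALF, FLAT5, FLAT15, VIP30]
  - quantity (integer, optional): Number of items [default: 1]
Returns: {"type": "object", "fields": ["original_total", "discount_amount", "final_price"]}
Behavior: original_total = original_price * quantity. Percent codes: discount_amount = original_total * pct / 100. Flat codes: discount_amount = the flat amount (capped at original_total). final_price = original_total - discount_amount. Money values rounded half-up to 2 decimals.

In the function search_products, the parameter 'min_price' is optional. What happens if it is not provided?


The search_products spec declares:
  - min_price (number, optional): Minimum price, inclusive [default: 0]
It defaults to 0


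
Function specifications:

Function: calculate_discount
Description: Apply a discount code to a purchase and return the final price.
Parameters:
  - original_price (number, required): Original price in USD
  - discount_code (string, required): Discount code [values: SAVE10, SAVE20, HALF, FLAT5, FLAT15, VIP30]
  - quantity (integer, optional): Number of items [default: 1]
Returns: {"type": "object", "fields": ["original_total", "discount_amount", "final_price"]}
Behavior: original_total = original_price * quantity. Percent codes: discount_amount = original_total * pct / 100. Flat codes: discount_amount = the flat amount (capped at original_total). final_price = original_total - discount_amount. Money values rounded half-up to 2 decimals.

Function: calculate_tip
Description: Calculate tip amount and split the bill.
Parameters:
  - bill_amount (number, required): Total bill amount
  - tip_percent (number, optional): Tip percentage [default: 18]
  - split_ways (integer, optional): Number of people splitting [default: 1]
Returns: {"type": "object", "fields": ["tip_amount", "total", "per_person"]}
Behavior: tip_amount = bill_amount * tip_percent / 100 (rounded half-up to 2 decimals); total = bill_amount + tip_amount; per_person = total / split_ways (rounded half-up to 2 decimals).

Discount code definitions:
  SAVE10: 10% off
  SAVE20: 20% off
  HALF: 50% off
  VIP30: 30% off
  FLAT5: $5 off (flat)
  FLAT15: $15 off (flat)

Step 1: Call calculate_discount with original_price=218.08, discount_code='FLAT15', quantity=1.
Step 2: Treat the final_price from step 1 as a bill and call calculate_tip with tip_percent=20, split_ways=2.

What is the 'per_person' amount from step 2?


Step 1: calculate_discount(original_price=218.08, discount_code=FLAT15, quantity=1)
  original_total = 218.08 * 1 = 218.08
  FLAT15 = $15 flat: discount_amount = min(15.00, 218.08) = 15.00
  final_price = 218.08 - 15.00 = 203.08
  -> final_price = 203.08
Step 2: calculate_tip(bill_amount=203.08, tip_percent=20, split_ways=2)
  tip_amount = 203.08 * 20/100 = 40.616 -> 40.62
  total = 203.08 + 40.62 = 243.70
  per_person = 243.70 / 2 = 121.85 -> 121.85
  -> per_person = 121.85
$121.85


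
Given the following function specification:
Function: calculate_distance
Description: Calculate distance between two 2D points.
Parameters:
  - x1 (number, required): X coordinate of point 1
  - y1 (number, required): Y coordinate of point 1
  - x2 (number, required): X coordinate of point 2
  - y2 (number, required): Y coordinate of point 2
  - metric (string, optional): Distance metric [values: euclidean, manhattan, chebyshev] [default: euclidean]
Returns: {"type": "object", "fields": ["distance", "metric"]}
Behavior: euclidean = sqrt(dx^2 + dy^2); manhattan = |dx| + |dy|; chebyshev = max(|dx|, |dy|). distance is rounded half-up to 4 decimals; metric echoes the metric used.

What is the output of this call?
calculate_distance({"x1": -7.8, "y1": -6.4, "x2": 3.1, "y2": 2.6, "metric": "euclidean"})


|dx| = |3.1 - -7.8| = 10.9; |dy| = |2.6 - -6.4| = 9
euclidean: sqrt(10.9^2 + 9^2) = sqrt(199.81) = 14.135417
Round to 4 decimals: 14.1354
Output:
{"distance": 14.1354, "metric": "euclidean"}


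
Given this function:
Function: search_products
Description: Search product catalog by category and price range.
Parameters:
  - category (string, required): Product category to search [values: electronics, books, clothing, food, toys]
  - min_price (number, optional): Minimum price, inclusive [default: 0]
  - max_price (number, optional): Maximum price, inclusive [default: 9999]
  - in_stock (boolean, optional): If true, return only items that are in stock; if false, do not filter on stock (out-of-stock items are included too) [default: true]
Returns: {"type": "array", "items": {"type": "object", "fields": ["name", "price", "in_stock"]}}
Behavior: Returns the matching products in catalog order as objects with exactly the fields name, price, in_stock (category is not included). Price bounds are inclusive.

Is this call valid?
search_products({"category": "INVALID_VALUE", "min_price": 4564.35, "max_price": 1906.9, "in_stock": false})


Checking parameter values...
Parameter 'category' has value 'INVALID_VALUE' not in allowed: electronics, books, clothing, food, toys
Invalid - 'category' must be one of electronics, books, clothing, food, toys


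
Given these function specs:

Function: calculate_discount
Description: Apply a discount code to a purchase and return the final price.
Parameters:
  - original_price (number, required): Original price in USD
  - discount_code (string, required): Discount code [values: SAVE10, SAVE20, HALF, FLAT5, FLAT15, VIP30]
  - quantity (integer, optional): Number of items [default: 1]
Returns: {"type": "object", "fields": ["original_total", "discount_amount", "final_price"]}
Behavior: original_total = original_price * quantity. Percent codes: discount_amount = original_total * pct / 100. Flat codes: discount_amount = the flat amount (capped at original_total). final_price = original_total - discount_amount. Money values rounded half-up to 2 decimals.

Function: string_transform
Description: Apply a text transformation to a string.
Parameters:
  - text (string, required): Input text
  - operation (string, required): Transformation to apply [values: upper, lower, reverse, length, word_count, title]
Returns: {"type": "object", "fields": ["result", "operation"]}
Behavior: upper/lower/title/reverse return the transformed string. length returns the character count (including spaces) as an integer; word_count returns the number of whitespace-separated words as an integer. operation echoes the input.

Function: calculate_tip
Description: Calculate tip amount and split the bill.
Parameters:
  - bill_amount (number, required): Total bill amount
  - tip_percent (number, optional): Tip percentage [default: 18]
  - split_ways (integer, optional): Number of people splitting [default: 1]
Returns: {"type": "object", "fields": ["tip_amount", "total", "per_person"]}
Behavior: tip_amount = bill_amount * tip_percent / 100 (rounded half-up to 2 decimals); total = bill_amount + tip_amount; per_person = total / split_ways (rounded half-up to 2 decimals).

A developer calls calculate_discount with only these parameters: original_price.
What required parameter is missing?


Required parameters: original_price, discount_code
Provided: original_price
Missing: discount_code
discount_code


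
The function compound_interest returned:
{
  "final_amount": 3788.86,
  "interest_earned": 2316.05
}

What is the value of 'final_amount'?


3788.86


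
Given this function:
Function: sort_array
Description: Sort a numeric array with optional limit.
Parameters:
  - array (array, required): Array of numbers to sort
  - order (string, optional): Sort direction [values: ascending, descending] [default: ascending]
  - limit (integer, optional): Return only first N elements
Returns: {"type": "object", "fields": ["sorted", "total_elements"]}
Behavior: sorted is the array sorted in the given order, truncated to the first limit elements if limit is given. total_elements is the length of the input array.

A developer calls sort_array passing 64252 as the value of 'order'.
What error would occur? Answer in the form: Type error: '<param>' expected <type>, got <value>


Spec: 'order' is declared as string; 64252 is an integer.
Type error: 'order' expected string, got 64252


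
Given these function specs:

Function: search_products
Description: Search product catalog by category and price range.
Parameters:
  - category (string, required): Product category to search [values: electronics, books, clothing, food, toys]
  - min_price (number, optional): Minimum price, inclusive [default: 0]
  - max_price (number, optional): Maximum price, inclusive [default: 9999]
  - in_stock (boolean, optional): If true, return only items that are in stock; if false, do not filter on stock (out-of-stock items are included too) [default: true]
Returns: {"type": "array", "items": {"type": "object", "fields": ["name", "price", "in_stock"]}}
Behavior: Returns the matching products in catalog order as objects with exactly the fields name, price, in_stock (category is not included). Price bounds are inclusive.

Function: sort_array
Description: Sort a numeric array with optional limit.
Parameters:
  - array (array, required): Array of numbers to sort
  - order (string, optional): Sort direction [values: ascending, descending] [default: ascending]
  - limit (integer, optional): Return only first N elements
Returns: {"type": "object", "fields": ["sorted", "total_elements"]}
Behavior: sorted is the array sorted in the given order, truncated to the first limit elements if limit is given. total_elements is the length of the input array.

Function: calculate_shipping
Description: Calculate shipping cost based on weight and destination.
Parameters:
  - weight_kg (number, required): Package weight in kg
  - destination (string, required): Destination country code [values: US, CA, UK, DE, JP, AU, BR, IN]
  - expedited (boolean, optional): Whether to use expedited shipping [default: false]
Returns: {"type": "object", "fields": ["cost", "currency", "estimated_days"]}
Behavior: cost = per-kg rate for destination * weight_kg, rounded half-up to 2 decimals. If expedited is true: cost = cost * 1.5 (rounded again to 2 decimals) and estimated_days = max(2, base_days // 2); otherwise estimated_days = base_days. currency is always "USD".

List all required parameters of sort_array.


Parameters of sort_array and their required/optional flag:
  array: required
  order: optional
  limit: optional
array


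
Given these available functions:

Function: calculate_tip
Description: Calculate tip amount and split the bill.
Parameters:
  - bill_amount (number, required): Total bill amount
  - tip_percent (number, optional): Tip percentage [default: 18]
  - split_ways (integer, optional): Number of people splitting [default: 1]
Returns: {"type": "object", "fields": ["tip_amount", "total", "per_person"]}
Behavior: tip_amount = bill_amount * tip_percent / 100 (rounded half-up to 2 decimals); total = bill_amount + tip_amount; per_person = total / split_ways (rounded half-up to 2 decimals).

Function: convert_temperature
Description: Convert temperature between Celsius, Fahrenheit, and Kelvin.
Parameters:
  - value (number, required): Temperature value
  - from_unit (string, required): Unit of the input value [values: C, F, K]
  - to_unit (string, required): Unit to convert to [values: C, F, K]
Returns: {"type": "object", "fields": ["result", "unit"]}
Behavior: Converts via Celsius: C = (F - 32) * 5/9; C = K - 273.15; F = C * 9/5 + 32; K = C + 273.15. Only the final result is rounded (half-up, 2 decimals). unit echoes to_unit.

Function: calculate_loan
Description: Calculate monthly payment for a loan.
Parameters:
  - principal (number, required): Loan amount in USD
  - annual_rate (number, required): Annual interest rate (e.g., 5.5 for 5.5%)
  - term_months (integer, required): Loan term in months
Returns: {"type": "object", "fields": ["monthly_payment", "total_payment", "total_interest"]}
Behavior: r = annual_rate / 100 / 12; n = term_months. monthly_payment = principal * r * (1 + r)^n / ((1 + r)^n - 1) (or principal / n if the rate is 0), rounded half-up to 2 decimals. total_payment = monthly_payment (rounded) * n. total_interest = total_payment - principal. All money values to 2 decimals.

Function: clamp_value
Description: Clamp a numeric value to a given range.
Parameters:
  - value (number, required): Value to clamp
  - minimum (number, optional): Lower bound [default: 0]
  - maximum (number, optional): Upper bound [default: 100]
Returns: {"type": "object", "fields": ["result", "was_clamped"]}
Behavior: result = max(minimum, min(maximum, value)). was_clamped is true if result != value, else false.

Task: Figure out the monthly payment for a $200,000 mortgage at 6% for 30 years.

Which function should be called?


The task needs a function whose description is: Calculate monthly payment for a loan.
calculate_loan


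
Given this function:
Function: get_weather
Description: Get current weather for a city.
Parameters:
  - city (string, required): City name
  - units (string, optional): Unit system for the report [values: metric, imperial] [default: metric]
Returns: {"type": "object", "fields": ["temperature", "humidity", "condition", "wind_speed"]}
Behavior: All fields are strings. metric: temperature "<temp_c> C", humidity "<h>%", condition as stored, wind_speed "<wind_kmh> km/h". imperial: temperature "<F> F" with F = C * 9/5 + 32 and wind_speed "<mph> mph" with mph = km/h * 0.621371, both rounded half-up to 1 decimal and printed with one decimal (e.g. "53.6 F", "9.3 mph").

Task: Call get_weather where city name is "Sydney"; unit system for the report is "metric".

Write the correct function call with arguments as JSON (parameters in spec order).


Mapping each described value to its parameter name:
  'City name' -> city = "Sydney"
  'Unit system for the report' -> units = "metric"
get_weather({"city": "Sydney", "units": "metric"})


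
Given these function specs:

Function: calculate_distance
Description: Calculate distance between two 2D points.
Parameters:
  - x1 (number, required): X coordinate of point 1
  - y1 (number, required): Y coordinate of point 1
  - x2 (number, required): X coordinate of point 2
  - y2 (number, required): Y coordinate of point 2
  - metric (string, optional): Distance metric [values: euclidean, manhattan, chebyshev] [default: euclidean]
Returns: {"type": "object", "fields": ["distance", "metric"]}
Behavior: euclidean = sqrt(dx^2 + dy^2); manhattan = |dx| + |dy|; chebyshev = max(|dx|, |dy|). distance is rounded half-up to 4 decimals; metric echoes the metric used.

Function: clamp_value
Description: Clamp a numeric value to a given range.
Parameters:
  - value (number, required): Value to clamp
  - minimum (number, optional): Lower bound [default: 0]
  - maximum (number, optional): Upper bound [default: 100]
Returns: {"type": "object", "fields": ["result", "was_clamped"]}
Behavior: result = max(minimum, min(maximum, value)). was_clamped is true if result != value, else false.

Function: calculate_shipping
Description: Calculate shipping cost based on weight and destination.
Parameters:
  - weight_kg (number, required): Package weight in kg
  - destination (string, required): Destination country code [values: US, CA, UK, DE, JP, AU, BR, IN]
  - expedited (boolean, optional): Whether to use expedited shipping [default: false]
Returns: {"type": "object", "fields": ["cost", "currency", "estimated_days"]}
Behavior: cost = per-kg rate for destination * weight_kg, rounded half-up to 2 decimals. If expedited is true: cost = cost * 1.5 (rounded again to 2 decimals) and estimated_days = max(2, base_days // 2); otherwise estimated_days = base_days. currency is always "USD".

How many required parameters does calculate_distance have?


Parameters of calculate_distance: x1 (required), y1 (required), x2 (required), y2 (required), metric (optional)
Required count:
4


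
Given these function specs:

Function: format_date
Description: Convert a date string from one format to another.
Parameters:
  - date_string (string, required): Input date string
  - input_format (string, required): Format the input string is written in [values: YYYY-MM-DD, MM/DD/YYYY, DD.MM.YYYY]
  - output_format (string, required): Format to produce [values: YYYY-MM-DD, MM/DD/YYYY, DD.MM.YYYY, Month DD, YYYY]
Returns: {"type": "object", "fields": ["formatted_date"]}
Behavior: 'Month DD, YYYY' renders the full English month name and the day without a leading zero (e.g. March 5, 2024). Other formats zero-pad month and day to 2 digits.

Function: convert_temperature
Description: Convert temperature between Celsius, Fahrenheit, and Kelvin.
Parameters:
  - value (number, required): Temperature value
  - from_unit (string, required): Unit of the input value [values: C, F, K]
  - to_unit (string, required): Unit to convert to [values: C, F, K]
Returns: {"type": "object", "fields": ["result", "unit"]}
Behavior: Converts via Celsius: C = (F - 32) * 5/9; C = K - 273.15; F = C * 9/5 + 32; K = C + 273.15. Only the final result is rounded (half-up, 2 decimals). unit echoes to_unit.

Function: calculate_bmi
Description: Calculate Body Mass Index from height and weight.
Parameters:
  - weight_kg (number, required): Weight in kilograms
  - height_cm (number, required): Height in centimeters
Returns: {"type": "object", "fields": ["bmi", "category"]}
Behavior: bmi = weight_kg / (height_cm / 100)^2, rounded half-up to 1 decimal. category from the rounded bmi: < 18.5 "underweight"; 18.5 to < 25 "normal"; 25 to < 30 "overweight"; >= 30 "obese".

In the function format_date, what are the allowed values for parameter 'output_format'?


The format_date spec declares:
  - output_format (string, required): Format to produce [values: YYYY-MM-DD, MM/DD/YYYY, DD.MM.YYYY, Month DD, YYYY]
Allowed values:
YYYY-MM-DD, MM/DD/YYYY, DD.MM.YYYY, Month DD, YYYY


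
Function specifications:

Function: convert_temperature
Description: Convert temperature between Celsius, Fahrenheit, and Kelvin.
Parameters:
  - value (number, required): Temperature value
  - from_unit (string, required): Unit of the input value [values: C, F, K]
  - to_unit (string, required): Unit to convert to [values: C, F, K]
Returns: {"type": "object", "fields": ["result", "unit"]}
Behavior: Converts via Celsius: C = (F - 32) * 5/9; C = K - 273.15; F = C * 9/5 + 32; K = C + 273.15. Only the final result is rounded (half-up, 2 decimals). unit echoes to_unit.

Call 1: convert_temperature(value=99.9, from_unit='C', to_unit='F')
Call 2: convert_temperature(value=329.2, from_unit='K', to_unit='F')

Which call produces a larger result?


Call 1:
  Input already in C: 99.9
  To F: 99.9 * 9/5 + 32 = 211.82
  Round to 2 decimals: 211.82
  -> 211.82 F
Call 2:
  To C: 329.2 - 273.15 = 56.05
  To F: 56.05 * 9/5 + 32 = 132.89
  Round to 2 decimals: 132.89
  -> 132.89 F
Call 1 (211.82 F)


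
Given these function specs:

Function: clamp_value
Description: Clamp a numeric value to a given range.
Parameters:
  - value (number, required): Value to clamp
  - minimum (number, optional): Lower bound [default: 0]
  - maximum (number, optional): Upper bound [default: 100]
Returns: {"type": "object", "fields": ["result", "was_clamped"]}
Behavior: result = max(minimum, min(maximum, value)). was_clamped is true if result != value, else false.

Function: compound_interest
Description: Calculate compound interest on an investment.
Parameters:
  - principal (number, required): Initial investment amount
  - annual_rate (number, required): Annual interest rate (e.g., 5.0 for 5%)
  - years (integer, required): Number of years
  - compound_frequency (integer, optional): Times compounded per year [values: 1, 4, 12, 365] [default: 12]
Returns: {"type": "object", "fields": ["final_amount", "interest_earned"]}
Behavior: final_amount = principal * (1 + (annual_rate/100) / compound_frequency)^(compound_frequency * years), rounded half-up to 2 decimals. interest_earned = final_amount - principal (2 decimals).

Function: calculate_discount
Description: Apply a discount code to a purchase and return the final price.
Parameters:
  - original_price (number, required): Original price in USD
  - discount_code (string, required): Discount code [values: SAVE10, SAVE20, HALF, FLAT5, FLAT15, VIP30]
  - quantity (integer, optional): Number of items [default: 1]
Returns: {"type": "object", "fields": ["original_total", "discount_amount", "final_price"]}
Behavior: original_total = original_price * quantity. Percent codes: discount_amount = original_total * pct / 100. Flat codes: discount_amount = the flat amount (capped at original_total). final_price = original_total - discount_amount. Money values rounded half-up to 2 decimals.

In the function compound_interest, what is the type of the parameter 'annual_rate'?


The compound_interest spec declares:
  - annual_rate (number, required): Annual interest rate (e.g., 5.0 for 5%)
Type:
number


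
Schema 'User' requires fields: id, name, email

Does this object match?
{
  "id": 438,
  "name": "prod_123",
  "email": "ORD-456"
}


Checking required fields... All present.
Valid - all required fields present


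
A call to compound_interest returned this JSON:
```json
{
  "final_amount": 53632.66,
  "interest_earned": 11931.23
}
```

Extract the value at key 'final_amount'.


53632.66


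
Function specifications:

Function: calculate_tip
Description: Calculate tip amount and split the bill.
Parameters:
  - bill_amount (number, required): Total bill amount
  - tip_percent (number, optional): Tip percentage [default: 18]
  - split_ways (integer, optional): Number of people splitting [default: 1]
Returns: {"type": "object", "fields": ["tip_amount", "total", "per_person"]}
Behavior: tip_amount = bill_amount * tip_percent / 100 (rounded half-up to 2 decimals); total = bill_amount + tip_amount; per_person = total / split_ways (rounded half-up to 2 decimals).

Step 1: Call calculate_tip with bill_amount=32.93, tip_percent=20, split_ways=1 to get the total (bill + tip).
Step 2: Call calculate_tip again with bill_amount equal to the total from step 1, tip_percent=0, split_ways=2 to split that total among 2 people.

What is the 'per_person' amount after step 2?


Step 1: calculate_tip(bill_amount=32.93, tip_percent=20, split_ways=1)
  tip_amount = 32.93 * 20/100 = 6.586 -> 6.59
  total = 32.93 + 6.59 = 39.52
  per_person = 39.52 / 1 = 39.52 -> 39.52
  -> total = 39.52
Step 2: calculate_tip(bill_amount=39.52, tip_percent=0, split_ways=2)
  tip_amount = 39.52 * 0/100 = 0 -> 0.00
  total = 39.52 + 0.00 = 39.52
  per_person = 39.52 / 2 = 19.76 -> 19.76
  -> per_person = 19.76
$19.76


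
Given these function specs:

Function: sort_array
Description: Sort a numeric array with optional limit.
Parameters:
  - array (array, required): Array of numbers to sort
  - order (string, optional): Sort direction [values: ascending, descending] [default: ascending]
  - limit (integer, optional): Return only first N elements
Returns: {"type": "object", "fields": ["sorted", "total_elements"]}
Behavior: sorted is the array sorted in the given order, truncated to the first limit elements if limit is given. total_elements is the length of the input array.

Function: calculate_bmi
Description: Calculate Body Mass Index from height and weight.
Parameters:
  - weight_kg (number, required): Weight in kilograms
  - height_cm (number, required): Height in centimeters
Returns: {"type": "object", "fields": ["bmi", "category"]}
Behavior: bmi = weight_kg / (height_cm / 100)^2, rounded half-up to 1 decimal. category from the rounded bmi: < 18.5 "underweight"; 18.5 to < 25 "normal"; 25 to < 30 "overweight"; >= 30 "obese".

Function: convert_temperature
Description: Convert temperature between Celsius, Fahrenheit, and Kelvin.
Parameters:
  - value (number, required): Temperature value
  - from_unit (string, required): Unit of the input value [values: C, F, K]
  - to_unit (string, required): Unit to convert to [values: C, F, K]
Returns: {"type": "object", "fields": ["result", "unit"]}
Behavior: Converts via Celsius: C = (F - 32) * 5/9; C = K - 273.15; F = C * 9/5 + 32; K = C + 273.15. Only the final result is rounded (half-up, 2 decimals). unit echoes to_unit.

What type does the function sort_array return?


The sort_array spec declares Returns: {"type": "object", "fields": ["sorted", "total_elements"]}
Type:
object


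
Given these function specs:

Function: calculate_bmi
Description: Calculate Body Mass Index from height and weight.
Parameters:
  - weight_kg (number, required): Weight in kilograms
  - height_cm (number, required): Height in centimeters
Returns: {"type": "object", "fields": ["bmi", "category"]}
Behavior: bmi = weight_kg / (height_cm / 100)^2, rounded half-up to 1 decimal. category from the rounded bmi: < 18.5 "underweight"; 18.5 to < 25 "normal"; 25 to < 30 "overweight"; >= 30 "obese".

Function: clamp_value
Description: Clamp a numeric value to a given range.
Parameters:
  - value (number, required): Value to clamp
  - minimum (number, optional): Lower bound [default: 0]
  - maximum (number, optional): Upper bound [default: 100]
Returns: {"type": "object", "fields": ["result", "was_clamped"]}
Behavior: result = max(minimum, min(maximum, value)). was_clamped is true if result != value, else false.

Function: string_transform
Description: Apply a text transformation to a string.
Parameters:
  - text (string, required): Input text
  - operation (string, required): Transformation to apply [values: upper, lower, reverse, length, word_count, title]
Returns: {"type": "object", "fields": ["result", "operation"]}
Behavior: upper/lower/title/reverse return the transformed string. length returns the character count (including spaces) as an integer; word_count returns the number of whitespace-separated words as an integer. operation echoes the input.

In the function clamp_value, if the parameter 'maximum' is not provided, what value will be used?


The clamp_value spec declares:
  - maximum (number, optional): Upper bound [default: 100]
Default:
100


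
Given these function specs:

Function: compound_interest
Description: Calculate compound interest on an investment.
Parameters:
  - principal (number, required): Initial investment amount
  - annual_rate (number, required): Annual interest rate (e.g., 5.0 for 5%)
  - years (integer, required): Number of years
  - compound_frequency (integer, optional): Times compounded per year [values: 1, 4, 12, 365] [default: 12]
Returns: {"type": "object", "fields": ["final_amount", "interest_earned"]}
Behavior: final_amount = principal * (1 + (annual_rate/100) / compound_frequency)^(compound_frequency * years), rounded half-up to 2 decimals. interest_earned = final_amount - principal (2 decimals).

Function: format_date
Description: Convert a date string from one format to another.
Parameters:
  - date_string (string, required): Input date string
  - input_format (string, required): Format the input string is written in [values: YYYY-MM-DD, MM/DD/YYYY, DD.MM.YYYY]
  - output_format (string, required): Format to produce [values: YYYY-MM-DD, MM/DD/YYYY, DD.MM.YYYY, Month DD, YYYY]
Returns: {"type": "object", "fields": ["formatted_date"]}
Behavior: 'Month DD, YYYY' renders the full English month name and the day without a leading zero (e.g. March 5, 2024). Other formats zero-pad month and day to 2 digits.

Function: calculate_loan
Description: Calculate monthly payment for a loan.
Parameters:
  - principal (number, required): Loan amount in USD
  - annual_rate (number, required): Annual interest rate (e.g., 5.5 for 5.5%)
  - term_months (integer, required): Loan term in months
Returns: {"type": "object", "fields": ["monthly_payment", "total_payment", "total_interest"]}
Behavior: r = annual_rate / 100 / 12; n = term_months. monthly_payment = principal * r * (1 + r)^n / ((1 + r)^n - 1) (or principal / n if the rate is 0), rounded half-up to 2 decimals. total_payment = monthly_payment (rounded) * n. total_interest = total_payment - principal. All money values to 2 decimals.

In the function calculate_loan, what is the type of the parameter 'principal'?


The calculate_loan spec declares:
  - principal (number, required): Loan amount in USD
Type:
number


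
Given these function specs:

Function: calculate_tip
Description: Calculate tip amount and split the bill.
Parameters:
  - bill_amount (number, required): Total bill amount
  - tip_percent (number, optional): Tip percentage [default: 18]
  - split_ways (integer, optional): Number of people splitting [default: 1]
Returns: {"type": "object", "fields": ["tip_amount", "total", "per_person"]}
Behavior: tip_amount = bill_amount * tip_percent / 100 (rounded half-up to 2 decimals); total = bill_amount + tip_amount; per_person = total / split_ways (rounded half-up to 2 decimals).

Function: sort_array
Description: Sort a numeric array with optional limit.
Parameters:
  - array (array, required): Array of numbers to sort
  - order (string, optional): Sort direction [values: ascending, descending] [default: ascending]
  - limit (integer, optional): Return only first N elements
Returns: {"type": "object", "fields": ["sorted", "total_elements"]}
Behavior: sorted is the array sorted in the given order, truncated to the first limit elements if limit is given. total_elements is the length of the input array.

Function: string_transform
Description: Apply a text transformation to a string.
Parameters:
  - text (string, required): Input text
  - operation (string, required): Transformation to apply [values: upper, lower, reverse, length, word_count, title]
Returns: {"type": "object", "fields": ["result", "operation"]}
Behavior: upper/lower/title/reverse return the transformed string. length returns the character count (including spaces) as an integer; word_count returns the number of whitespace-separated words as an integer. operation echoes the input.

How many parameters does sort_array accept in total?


Parameters of sort_array: array (required), order (optional), limit (optional)
Total:
3


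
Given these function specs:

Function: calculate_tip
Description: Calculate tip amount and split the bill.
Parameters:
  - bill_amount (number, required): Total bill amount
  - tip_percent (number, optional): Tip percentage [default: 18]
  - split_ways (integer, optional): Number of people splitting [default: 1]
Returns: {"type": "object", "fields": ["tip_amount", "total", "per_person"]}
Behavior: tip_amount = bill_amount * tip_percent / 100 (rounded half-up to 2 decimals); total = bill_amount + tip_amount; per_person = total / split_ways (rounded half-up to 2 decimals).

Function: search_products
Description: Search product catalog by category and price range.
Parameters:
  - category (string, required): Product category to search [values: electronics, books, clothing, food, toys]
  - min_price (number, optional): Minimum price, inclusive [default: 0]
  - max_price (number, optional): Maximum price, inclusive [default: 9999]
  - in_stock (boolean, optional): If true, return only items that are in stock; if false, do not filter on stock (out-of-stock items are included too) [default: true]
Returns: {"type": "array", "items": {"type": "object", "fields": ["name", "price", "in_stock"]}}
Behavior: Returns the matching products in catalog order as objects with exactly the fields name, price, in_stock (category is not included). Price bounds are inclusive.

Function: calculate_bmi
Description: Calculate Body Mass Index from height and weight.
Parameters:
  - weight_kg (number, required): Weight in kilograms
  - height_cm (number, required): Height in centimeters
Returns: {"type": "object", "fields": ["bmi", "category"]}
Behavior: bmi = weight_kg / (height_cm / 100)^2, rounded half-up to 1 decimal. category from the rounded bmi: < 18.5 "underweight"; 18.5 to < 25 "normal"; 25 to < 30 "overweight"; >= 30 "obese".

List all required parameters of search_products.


Parameters of search_products and their required/optional flag:
  category: required
  min_price: optional
  max_price: optional
  in_stock: optional
category


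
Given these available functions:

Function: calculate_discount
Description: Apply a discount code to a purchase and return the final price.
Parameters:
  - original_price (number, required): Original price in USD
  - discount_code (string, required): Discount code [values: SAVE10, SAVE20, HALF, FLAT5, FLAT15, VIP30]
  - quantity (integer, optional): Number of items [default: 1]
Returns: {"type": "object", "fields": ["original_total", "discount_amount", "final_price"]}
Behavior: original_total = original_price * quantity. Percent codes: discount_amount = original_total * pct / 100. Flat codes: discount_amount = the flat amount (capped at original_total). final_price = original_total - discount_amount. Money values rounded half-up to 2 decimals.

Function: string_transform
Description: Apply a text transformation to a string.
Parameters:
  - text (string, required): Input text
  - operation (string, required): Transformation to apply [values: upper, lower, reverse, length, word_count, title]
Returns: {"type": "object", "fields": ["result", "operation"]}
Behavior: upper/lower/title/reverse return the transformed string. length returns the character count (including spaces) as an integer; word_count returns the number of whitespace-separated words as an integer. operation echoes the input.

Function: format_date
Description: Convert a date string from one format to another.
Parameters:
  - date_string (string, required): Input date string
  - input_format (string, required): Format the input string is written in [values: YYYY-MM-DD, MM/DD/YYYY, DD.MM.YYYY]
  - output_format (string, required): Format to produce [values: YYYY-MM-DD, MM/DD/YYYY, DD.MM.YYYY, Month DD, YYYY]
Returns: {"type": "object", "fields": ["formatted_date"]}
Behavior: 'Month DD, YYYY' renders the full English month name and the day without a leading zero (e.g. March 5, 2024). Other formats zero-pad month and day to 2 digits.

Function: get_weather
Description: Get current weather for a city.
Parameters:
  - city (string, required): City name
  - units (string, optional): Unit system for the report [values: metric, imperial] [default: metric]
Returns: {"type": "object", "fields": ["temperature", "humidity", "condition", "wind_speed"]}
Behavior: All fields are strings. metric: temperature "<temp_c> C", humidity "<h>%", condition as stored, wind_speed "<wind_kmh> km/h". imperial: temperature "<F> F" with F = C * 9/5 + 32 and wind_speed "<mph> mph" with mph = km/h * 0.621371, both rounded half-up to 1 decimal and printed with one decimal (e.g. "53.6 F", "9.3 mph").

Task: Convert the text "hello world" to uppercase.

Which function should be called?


The task needs a function whose description is: Apply a text transformation to a string.
string_transform


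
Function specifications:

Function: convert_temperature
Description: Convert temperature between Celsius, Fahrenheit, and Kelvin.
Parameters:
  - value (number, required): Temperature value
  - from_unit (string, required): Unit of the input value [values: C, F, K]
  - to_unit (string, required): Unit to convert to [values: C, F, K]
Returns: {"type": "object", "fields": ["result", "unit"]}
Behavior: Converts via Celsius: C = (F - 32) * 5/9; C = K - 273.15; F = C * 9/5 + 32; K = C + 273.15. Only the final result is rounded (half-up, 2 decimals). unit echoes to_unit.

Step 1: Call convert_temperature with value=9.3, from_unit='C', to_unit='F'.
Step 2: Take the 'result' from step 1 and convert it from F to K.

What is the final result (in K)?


Step 1: convert_temperature(value=9.3, from_unit=C, to_unit=F)
  Input already in C: 9.3
  To F: 9.3 * 9/5 + 32 = 48.74
  Round to 2 decimals: 48.74
  -> result = 48.74 F
Step 2: convert_temperature(value=48.74, from_unit=F, to_unit=K)
  To C: (48.74 - 32) * 5/9 = 9.3
  To K: 9.3 + 273.15 = 282.45
  Round to 2 decimals: 282.45
  -> result = 282.45 K
282.45 K


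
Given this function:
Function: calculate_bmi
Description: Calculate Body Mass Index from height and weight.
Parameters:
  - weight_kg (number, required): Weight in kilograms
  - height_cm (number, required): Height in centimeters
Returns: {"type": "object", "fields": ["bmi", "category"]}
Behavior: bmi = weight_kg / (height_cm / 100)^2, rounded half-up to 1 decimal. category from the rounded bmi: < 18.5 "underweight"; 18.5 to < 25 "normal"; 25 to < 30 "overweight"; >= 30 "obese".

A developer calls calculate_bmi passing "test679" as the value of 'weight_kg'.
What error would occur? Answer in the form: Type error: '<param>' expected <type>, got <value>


Spec: 'weight_kg' is declared as number; "test679" is a string.
Type error: 'weight_kg' expected number, got "test679"
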